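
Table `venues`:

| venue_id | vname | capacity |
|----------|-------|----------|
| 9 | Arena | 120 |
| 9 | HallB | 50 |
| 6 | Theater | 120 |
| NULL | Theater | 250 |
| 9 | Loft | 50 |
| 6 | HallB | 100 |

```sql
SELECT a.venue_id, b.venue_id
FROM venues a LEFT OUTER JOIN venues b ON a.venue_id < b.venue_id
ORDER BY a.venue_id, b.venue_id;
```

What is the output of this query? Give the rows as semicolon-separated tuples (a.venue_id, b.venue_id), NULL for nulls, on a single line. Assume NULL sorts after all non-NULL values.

LEFT JOIN keeps every row from `venues a`; unmatched rows get NULL for `venues b`'s columns.
Matching on a.venue_id < b.venue_id. A NULL in a compared column never satisfies the condition.
- a (venue_id=9) has no partner → padded with NULL.
- a (venue_id=9) has no partner → padded with NULL.
- a (venue_id=6) pairs with 3 row(s) of b.
- a (venue_id=NULL) has no partner → padded with NULL.
- a (venue_id=9) has no partner → padded with NULL.
- a (venue_id=6) pairs with 3 row(s) of b.
After projecting and ordering:
a.venue_id | b.venue_id
6 | 9
6 | 9
6 | 9
6 | 9
6 | 9
6 | 9
9 | NULL
9 | NULL
9 | NULL
NULL | NULL

(6, 9); (6, 9); (6, 9); (6, 9); (6, 9); (6, 9); (9, NULL); (9, NULL); (9, NULL); (NULL, NULL)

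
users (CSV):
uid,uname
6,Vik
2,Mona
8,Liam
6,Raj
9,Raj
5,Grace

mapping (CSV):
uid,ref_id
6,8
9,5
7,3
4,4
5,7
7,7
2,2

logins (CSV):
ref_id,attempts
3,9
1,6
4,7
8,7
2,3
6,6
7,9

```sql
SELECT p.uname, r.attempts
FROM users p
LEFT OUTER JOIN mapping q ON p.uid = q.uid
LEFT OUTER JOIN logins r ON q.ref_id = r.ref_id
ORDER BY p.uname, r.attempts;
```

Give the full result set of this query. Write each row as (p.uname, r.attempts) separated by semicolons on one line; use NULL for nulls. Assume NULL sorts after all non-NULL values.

(Grace, 9); (Liam, NULL); (Mona, 3); (Raj, 7); (Raj, NULL); (Vik, 7)

Evaluate left to right. First `users p LEFT JOIN mapping q` on uid: 6 row(s).
Then LEFT JOIN `logins r` on ref_id: each of those 6 rows is kept; rows whose q.ref_id has no match in r get NULL for r's columns.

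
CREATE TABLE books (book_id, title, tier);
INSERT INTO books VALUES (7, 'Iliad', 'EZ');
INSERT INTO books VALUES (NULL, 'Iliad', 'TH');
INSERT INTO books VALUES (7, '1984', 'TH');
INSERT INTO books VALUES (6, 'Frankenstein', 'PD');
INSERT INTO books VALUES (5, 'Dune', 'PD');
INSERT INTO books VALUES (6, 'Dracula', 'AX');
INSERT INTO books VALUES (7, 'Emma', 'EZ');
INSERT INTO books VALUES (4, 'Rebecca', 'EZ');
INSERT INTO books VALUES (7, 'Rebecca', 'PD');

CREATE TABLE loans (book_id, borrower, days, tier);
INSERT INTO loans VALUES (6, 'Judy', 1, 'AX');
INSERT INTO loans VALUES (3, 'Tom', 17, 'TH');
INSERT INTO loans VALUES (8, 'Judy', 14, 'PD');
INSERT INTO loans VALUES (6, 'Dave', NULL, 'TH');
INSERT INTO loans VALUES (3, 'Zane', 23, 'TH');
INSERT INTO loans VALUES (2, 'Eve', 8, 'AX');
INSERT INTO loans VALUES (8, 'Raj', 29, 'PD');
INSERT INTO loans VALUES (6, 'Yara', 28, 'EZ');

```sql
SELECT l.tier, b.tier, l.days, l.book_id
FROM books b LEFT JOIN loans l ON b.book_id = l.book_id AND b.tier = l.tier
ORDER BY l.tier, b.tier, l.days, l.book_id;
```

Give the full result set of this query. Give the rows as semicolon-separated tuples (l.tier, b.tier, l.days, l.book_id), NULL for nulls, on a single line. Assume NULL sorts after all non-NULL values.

LEFT JOIN keeps every row from `books`; unmatched rows get NULL for `loans`'s columns.
Matching on b.book_id = l.book_id AND b.tier = l.tier. A NULL in a compared column never satisfies the condition.
- b row (book_id=7, tier=EZ): no match → kept, l columns NULL.
- b row (book_id=NULL, tier=TH): no match → kept, l columns NULL.
- b row (book_id=7, tier=TH): no match → kept, l columns NULL.
- b row (book_id=6, tier=PD): no match → kept, l columns NULL.
- b row (book_id=5, tier=PD): no match → kept, l columns NULL.
- b row (book_id=6, tier=AX): matches 1 l row(s) → 1 output row(s).
- b row (book_id=7, tier=EZ): no match → kept, l columns NULL.
- b row (book_id=4, tier=EZ): no match → kept, l columns NULL.
- b row (book_id=7, tier=PD): no match → kept, l columns NULL.
After projecting and ordering:
l.tier | b.tier | l.days | l.book_id
AX | AX | 1 | 6
NULL | EZ | NULL | NULL
NULL | EZ | NULL | NULL
NULL | EZ | NULL | NULL
NULL | PD | NULL | NULL
NULL | PD | NULL | NULL
NULL | PD | NULL | NULL
NULL | TH | NULL | NULL
NULL | TH | NULL | NULL

(AX, AX, 1, 6); (NULL, EZ, NULL, NULL); (NULL, EZ, NULL, NULL); (NULL, EZ, NULL, NULL); (NULL, PD, NULL, NULL); (NULL, PD, NULL, NULL); (NULL, PD, NULL, NULL); (NULL, TH, NULL, NULL); (NULL, TH, NULL, NULL)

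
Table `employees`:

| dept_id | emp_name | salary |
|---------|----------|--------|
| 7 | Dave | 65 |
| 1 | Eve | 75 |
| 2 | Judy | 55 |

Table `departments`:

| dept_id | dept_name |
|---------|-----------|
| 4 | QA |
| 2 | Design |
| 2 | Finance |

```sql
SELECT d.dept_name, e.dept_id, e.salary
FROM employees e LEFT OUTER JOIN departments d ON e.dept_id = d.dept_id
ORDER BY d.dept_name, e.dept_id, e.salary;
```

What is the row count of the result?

4

LEFT JOIN keeps every row from `employees`; unmatched rows get NULL for `departments`'s columns.
Matching on e.dept_id = d.dept_id.
Matched pairs: 2; unmatched e rows kept: 2.
Total: 2 matched + 2 padded = 4 rows.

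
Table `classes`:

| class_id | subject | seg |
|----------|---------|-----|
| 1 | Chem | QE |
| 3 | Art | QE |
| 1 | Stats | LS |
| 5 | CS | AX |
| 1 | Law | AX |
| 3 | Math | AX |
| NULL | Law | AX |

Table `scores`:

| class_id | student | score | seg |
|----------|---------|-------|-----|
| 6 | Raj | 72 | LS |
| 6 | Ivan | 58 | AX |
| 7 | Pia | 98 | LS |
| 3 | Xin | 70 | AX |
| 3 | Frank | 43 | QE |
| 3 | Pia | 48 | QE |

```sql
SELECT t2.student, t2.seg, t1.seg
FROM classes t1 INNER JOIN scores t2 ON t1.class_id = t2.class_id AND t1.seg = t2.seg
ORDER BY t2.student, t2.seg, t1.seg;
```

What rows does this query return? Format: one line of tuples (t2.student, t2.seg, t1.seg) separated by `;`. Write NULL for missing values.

(Frank, QE, QE); (Pia, QE, QE); (Xin, AX, AX)

INNER JOIN keeps only pairs where the ON condition holds.
Matching on t1.class_id = t2.class_id AND t1.seg = t2.seg. A NULL in a compared column never satisfies the condition.
Matched pairs: 3.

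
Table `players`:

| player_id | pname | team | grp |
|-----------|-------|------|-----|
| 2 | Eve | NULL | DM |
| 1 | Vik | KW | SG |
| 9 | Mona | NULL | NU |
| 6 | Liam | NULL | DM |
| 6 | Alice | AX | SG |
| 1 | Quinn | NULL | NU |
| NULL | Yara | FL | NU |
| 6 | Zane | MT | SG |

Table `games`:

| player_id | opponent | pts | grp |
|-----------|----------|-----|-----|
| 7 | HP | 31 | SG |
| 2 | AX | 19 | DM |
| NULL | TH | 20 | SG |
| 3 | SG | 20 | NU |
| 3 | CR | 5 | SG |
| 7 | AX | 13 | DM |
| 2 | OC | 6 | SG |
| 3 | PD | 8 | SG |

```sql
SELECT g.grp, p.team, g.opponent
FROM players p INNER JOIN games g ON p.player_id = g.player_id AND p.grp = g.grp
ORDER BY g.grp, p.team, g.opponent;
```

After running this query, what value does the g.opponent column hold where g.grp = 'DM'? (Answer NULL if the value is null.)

AX

INNER JOIN keeps only pairs where the ON condition holds.
Matching on p.player_id = g.player_id AND p.grp = g.grp. A NULL in a compared column never satisfies the condition.
- p[0] player_id=2, grp=DM → 1 match(es) in g → 1 row(s).
- p[1] player_id=1, grp=SG → no match; dropped.
- p[2] player_id=9, grp=NU → no match; dropped.
- p[3] player_id=6, grp=DM → no match; dropped.
- p[4] player_id=6, grp=SG → no match; dropped.
- p[5] player_id=1, grp=NU → no match; dropped.
- p[6] player_id=NULL, grp=NU → no match; dropped.
- p[7] player_id=6, grp=SG → no match; dropped.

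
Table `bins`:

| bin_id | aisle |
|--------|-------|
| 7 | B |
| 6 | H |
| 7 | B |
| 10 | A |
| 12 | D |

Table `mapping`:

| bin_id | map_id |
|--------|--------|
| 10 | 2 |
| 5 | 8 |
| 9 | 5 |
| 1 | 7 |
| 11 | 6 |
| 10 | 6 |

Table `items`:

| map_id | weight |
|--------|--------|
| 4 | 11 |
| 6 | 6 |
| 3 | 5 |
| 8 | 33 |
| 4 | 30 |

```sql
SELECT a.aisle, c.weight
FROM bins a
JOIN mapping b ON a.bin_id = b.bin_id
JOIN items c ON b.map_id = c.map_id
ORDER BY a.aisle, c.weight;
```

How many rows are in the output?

Step 1 — a INNER JOIN b on bin_id → 2 row(s).
Then INNER JOIN `items c` on map_id: keep only rows whose b.map_id appears in c.
Result: 1 row(s).

1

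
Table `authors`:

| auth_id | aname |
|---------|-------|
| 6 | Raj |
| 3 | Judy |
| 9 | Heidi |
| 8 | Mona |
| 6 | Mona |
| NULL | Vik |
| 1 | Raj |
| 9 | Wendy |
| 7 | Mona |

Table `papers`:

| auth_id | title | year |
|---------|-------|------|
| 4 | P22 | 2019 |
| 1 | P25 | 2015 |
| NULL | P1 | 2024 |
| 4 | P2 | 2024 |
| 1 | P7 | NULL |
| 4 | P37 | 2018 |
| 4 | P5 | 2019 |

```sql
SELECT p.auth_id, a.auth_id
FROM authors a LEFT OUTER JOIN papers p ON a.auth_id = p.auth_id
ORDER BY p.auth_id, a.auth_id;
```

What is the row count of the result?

10

LEFT JOIN keeps every row from `authors`; unmatched rows get NULL for `papers`'s columns.
Matching on a.auth_id = p.auth_id. A NULL in a compared column never satisfies the condition.
Matched pairs: 2; unmatched a rows kept: 8.
Total: 2 matched + 8 padded = 10 rows.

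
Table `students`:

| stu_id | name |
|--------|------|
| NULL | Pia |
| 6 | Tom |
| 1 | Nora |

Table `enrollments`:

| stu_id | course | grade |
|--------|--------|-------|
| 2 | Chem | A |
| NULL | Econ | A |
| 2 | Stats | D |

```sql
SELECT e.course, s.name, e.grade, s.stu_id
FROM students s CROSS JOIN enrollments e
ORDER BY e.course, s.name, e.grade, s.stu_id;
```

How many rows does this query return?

CROSS JOIN pairs every row of `students` with every row of `enrollments`: 3 × 3 = 9 rows.

9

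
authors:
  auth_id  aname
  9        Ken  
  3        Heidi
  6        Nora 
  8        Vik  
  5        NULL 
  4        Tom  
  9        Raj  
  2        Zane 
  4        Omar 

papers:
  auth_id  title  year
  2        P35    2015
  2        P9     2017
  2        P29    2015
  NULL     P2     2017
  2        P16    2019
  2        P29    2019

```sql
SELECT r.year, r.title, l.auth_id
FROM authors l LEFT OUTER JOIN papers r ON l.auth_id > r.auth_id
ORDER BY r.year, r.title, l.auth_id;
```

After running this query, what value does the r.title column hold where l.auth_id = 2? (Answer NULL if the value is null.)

LEFT JOIN keeps every row from `authors`; unmatched rows get NULL for `papers`'s columns.
Matching on l.auth_id > r.auth_id. A NULL in a compared column never satisfies the condition.
- l (auth_id=9) pairs with 5 row(s) of r.
- l (auth_id=3) pairs with 5 row(s) of r.
- l (auth_id=6) pairs with 5 row(s) of r.
- l (auth_id=8) pairs with 5 row(s) of r.
- l (auth_id=5) pairs with 5 row(s) of r.
- l (auth_id=4) pairs with 5 row(s) of r.
- l (auth_id=9) pairs with 5 row(s) of r.
- l (auth_id=2) has no partner → padded with NULL.
- l (auth_id=4) pairs with 5 row(s) of r.

NULL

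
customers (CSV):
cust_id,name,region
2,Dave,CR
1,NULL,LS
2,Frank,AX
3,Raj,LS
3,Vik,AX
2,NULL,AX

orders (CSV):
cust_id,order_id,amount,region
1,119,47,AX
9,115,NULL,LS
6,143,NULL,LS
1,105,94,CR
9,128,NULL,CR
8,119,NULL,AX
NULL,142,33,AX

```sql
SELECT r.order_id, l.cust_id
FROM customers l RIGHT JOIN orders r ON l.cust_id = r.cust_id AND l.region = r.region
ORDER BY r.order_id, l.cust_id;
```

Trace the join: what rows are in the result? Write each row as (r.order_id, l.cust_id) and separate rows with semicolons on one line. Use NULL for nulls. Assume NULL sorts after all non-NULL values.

RIGHT JOIN keeps every row from `orders`; unmatched rows get NULL for `customers`'s columns.
Matching on l.cust_id = r.cust_id AND l.region = r.region. A NULL in a compared column never satisfies the condition.
- l (cust_id=2, region=CR) has no partner in r.
- l (cust_id=1, region=LS) has no partner in r.
- l (cust_id=2, region=AX) has no partner in r.
- l (cust_id=3, region=LS) has no partner in r.
- l (cust_id=3, region=AX) has no partner in r.
- l (cust_id=2, region=AX) has no partner in r.
- plus 7 unmatched r row(s), each kept with NULL l columns.
After projecting and ordering:
r.order_id | l.cust_id
105 | NULL
115 | NULL
119 | NULL
119 | NULL
128 | NULL
142 | NULL
143 | NULL

(105, NULL); (115, NULL); (119, NULL); (119, NULL); (128, NULL); (142, NULL); (143, NULL)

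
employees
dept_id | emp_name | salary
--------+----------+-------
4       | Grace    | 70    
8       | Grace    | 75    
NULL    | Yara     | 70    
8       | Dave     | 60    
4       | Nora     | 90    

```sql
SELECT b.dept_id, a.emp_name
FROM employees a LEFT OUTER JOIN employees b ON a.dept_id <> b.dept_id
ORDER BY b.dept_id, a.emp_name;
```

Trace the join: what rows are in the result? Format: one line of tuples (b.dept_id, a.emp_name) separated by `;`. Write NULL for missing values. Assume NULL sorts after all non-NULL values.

LEFT JOIN keeps every row from `employees a`; unmatched rows get NULL for `employees b`'s columns.
Matching on a.dept_id <> b.dept_id. A NULL in a compared column never satisfies the condition.
Matched pairs: 8; unmatched a rows kept: 1.

(4, Dave); (4, Dave); (4, Grace); (4, Grace); (8, Grace); (8, Grace); (8, Nora); (8, Nora); (NULL, Yara)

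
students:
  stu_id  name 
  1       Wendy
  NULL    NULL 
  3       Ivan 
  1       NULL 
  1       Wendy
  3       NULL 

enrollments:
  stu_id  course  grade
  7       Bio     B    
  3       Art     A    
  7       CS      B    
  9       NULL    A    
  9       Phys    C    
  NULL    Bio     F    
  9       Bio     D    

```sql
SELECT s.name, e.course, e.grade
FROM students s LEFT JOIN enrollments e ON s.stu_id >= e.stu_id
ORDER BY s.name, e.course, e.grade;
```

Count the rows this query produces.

LEFT JOIN keeps every row from `students`; unmatched rows get NULL for `enrollments`'s columns.
Matching on s.stu_id >= e.stu_id. A NULL in a compared column never satisfies the condition.
- stu_id=1: no e row matches, row kept with e columns NULL.
- stu_id=NULL: no e row matches, row kept with e columns NULL.
- stu_id=3: 1 matching e row(s), so 1 row(s) emitted.
- stu_id=1: no e row matches, row kept with e columns NULL.
- stu_id=1: no e row matches, row kept with e columns NULL.
- stu_id=3: 1 matching e row(s), so 1 row(s) emitted.
Total: 2 matched + 4 padded = 6 rows.

6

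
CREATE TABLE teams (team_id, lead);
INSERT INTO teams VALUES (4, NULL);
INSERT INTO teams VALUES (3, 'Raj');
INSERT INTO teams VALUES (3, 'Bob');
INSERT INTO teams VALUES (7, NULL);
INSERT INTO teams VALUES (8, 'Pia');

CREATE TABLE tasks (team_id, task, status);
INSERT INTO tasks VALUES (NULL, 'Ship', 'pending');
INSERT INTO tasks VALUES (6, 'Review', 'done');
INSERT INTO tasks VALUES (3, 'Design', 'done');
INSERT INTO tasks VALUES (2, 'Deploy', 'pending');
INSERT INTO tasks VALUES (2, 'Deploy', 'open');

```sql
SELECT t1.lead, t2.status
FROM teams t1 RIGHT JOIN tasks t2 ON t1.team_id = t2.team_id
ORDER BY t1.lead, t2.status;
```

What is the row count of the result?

6

RIGHT JOIN keeps every row from `tasks`; unmatched rows get NULL for `teams`'s columns.
Matching on t1.team_id = t2.team_id. A NULL in a compared column never satisfies the condition.
- t1 row (team_id=4): no match.
- t1 row (team_id=3): matches 1 t2 row(s) → 1 output row(s).
- t1 row (team_id=3): matches 1 t2 row(s) → 1 output row(s).
- t1 row (team_id=7): no match.
- t1 row (team_id=8): no match.
- 4 row(s) from t2 found no t1 partner → padded with NULL.
Total: 2 matched + 4 padded = 6 rows.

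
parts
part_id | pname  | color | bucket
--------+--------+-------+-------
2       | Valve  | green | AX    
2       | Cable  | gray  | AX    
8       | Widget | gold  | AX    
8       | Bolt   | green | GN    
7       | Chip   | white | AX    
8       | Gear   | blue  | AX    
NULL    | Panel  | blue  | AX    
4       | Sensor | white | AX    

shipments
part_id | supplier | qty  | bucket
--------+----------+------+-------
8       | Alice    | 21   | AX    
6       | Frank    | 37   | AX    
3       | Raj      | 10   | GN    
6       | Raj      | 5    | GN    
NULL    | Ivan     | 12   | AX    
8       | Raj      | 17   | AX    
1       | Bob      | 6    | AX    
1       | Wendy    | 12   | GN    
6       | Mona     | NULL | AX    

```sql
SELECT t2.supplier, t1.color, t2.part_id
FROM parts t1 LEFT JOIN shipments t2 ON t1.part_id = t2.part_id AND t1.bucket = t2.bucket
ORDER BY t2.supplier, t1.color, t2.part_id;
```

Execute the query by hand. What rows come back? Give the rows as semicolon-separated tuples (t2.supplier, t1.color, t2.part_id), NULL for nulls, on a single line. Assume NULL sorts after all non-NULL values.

LEFT JOIN keeps every row from `parts`; unmatched rows get NULL for `shipments`'s columns.
Matching on t1.part_id = t2.part_id AND t1.bucket = t2.bucket. A NULL in a compared column never satisfies the condition.
- t1 (part_id=2, bucket=AX) has no partner → padded with NULL.
- t1 (part_id=2, bucket=AX) has no partner → padded with NULL.
- t1 (part_id=8, bucket=AX) pairs with 2 row(s) of t2.
- t1 (part_id=8, bucket=GN) has no partner → padded with NULL.
- t1 (part_id=7, bucket=AX) has no partner → padded with NULL.
- t1 (part_id=8, bucket=AX) pairs with 2 row(s) of t2.
- t1 (part_id=NULL, bucket=AX) has no partner → padded with NULL.
- t1 (part_id=4, bucket=AX) has no partner → padded with NULL.
After projecting and ordering:
t2.supplier | t1.color | t2.part_id
Alice | blue | 8
Alice | gold | 8
Raj | blue | 8
Raj | gold | 8
NULL | blue | NULL
NULL | gray | NULL
NULL | green | NULL
NULL | green | NULL
NULL | white | NULL
NULL | white | NULL

(Alice, blue, 8); (Alice, gold, 8); (Raj, blue, 8); (Raj, gold, 8); (NULL, blue, NULL); (NULL, gray, NULL); (NULL, green, NULL); (NULL, green, NULL); (NULL, white, NULL); (NULL, white, NULL)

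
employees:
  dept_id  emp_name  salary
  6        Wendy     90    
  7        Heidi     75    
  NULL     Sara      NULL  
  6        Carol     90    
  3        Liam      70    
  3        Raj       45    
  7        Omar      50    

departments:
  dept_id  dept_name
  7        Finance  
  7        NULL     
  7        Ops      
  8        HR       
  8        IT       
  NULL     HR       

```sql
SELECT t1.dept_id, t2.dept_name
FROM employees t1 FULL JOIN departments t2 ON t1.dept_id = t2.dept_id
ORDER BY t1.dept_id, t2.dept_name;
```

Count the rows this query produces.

FULL OUTER JOIN keeps every row from both sides; unmatched rows get NULL for the other side's columns.
Matching on t1.dept_id = t2.dept_id. A NULL in a compared column never satisfies the condition.
Matched pairs: 6; unmatched t1 rows kept: 5; unmatched t2 rows kept: 3.
Total: 6 matched + 8 padded = 14 rows.

14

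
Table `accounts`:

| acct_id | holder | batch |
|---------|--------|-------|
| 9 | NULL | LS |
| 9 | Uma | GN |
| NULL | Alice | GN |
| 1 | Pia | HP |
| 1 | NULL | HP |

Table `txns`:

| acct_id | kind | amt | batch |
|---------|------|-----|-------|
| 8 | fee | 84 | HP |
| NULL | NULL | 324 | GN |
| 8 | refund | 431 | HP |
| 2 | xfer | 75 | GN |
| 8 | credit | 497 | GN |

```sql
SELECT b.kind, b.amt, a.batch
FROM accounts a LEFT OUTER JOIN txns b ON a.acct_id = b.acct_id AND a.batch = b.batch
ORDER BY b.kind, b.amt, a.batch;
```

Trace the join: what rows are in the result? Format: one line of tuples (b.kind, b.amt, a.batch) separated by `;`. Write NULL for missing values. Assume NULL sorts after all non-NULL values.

(NULL, NULL, GN); (NULL, NULL, GN); (NULL, NULL, HP); (NULL, NULL, HP); (NULL, NULL, LS)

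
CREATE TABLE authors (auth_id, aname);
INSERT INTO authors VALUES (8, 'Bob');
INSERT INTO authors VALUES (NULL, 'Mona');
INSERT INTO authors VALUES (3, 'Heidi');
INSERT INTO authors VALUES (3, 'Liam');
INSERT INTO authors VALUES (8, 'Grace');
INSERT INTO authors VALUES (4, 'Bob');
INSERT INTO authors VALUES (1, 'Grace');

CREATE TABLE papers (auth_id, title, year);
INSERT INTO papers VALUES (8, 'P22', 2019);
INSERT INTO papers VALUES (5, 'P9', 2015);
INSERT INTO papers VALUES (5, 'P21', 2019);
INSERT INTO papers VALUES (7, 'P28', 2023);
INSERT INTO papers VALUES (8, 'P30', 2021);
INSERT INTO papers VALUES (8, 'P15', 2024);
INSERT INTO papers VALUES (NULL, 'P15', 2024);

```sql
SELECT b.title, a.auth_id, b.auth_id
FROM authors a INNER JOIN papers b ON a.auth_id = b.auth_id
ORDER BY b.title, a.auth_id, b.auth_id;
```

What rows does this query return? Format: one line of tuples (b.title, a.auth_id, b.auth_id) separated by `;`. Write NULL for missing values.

INNER JOIN keeps only pairs where the ON condition holds.
Matching on a.auth_id = b.auth_id. A NULL in a compared column never satisfies the condition.
Matched pairs: 6.

(P15, 8, 8); (P15, 8, 8); (P22, 8, 8); (P22, 8, 8); (P30, 8, 8); (P30, 8, 8)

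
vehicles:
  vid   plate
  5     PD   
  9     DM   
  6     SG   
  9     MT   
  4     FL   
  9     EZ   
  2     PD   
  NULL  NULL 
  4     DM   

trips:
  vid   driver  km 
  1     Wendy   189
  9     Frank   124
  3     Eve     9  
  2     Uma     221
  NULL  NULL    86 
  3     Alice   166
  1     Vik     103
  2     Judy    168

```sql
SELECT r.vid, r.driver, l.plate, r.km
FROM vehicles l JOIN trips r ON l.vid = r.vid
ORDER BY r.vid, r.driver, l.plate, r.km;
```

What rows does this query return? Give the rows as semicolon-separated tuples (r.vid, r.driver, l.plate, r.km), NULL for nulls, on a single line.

INNER JOIN keeps only pairs where the ON condition holds.
Matching on l.vid = r.vid. A NULL in a compared column never satisfies the condition.
- l (vid=5) has no partner → excluded.
- l (vid=9) pairs with 1 row(s) of r.
- l (vid=6) has no partner → excluded.
- l (vid=9) pairs with 1 row(s) of r.
- l (vid=4) has no partner → excluded.
- l (vid=9) pairs with 1 row(s) of r.
- l (vid=2) pairs with 2 row(s) of r.
- l (vid=NULL) has no partner → excluded.
- l (vid=4) has no partner → excluded.
After projecting and ordering:
r.vid | r.driver | l.plate | r.km
2 | Judy | PD | 168
2 | Uma | PD | 221
9 | Frank | DM | 124
9 | Frank | EZ | 124
9 | Frank | MT | 124

(2, Judy, PD, 168); (2, Uma, PD, 221); (9, Frank, DM, 124); (9, Frank, EZ, 124); (9, Frank, MT, 124)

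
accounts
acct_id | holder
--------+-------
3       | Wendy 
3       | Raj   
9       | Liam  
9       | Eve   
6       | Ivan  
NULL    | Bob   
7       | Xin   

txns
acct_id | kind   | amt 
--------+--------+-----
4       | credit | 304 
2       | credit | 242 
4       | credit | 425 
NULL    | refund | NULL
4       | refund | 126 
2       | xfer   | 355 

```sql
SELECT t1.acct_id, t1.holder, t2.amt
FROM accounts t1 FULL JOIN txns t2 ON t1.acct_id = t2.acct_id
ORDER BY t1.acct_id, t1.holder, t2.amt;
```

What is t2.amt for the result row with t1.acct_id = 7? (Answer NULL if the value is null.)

FULL OUTER JOIN keeps every row from both sides; unmatched rows get NULL for the other side's columns.
Matching on t1.acct_id = t2.acct_id. A NULL in a compared column never satisfies the condition.
- t1 (acct_id=3) has no partner → padded with NULL.
- t1 (acct_id=3) has no partner → padded with NULL.
- t1 (acct_id=9) has no partner → padded with NULL.
- t1 (acct_id=9) has no partner → padded with NULL.
- t1 (acct_id=6) has no partner → padded with NULL.
- t1 (acct_id=NULL) has no partner → padded with NULL.
- t1 (acct_id=7) has no partner → padded with NULL.
- 6 t2 row(s) had no t1 match → kept, t1 columns NULL.

NULL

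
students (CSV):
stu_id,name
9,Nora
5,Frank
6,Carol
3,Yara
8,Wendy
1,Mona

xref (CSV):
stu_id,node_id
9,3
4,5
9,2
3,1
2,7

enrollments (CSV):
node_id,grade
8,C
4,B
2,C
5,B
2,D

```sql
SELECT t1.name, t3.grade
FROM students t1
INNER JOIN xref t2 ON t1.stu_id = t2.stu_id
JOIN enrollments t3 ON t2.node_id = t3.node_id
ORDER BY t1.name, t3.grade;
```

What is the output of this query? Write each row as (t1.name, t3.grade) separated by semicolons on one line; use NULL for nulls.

(Nora, C); (Nora, D)

Evaluate left to right. First `students t1 INNER JOIN xref t2` on stu_id: 3 row(s).
Then INNER JOIN `enrollments t3` on node_id: keep only rows whose t2.node_id appears in t3.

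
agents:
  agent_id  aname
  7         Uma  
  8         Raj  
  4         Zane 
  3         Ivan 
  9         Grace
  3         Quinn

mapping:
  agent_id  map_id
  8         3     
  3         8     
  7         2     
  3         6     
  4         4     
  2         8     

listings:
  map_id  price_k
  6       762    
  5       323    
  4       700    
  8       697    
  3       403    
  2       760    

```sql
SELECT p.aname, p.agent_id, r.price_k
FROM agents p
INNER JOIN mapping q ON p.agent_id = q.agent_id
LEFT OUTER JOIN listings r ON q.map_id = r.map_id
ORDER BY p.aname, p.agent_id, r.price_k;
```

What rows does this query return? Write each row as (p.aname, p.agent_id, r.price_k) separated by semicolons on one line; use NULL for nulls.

(Ivan, 3, 697); (Ivan, 3, 762); (Quinn, 3, 697); (Quinn, 3, 762); (Raj, 8, 403); (Uma, 7, 760); (Zane, 4, 700)

Joins associate left-to-right: agents INNER JOIN mapping on agent_id gives 7 intermediate row(s).
Then LEFT JOIN `listings r` on map_id: each of those 7 rows is kept; rows whose q.map_id has no match in r get NULL for r's columns.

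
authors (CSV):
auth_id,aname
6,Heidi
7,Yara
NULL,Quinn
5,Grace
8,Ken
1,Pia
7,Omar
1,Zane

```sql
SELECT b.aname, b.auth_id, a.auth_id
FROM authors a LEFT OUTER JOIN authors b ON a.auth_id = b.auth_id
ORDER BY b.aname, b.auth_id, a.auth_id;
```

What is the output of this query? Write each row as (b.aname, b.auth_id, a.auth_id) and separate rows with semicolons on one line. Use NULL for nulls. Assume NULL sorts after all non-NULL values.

LEFT JOIN keeps every row from `authors a`; unmatched rows get NULL for `authors b`'s columns.
Matching on a.auth_id = b.auth_id. A NULL in a compared column never satisfies the condition.
- auth_id=6: 1 matching b row(s), so 1 row(s) emitted.
- auth_id=7: 2 matching b row(s), so 2 row(s) emitted.
- auth_id=NULL: no b row matches, row kept with b columns NULL.
- auth_id=5: 1 matching b row(s), so 1 row(s) emitted.
- auth_id=8: 1 matching b row(s), so 1 row(s) emitted.
- auth_id=1: 2 matching b row(s), so 2 row(s) emitted.
- auth_id=7: 2 matching b row(s), so 2 row(s) emitted.
- auth_id=1: 2 matching b row(s), so 2 row(s) emitted.

(Grace, 5, 5); (Heidi, 6, 6); (Ken, 8, 8); (Omar, 7, 7); (Omar, 7, 7); (Pia, 1, 1); (Pia, 1, 1); (Yara, 7, 7); (Yara, 7, 7); (Zane, 1, 1); (Zane, 1, 1); (NULL, NULL, NULL)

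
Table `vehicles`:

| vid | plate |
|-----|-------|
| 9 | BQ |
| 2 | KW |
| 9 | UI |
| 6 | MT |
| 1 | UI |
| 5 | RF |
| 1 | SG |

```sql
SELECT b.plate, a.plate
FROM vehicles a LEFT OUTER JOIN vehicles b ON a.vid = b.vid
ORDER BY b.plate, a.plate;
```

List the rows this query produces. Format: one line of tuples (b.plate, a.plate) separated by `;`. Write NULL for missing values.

LEFT JOIN keeps every row from `vehicles a`; unmatched rows get NULL for `vehicles b`'s columns.
Matching on a.vid = b.vid.
Matched pairs: 11; unmatched a rows kept: 0.

(BQ, BQ); (BQ, UI); (KW, KW); (MT, MT); (RF, RF); (SG, SG); (SG, UI); (UI, BQ); (UI, SG); (UI, UI); (UI, UI)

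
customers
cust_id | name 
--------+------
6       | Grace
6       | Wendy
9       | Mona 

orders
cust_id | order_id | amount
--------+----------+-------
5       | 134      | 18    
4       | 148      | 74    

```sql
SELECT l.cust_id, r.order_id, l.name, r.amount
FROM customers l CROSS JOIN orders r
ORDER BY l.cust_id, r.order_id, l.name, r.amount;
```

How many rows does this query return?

6

CROSS JOIN pairs every row of `customers` with every row of `orders`: 3 × 2 = 6 rows.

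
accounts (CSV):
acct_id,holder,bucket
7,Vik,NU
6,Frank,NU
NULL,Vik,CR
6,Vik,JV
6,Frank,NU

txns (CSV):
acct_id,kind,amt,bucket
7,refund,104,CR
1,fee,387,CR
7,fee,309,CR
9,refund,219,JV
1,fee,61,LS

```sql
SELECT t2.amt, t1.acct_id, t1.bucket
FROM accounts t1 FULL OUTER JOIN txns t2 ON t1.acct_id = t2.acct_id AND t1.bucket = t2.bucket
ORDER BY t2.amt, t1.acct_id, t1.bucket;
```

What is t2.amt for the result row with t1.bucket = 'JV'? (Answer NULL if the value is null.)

NULL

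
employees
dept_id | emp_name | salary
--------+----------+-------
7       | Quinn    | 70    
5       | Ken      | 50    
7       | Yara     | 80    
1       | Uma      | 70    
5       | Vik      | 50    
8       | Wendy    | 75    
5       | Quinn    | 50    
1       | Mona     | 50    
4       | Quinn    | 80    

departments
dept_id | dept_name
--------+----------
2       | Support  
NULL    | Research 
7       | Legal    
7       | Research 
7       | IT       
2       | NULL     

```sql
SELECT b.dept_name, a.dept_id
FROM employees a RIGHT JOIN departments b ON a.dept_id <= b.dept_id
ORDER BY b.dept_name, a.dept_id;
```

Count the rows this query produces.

29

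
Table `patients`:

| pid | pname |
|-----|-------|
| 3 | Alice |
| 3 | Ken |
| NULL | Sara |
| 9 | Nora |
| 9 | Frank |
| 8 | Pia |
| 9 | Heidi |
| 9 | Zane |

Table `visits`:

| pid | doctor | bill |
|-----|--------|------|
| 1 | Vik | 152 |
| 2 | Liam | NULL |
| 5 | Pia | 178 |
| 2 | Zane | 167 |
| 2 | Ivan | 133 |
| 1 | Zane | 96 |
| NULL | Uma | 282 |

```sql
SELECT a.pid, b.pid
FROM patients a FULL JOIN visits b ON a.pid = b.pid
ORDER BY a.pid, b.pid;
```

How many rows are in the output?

FULL OUTER JOIN keeps every row from both sides; unmatched rows get NULL for the other side's columns.
Matching on a.pid = b.pid. A NULL in a compared column never satisfies the condition.
- a[0] pid=3 → no match; kept with NULLs on the b side.
- a[1] pid=3 → no match; kept with NULLs on the b side.
- a[2] pid=NULL → no match; kept with NULLs on the b side.
- a[3] pid=9 → no match; kept with NULLs on the b side.
- a[4] pid=9 → no match; kept with NULLs on the b side.
- a[5] pid=8 → no match; kept with NULLs on the b side.
- a[6] pid=9 → no match; kept with NULLs on the b side.
- a[7] pid=9 → no match; kept with NULLs on the b side.
- 7 row(s) from b found no a partner → padded with NULL.
Total: 0 matched + 15 padded = 15 rows.

15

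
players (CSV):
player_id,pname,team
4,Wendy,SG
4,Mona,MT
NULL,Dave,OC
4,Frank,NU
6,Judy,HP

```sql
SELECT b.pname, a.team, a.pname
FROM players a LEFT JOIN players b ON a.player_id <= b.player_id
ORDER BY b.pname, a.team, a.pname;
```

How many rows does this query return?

LEFT JOIN keeps every row from `players a`; unmatched rows get NULL for `players b`'s columns.
Matching on a.player_id <= b.player_id. A NULL in a compared column never satisfies the condition.
Matched pairs: 13; unmatched a rows kept: 1.
Total: 13 matched + 1 padded = 14 rows.

14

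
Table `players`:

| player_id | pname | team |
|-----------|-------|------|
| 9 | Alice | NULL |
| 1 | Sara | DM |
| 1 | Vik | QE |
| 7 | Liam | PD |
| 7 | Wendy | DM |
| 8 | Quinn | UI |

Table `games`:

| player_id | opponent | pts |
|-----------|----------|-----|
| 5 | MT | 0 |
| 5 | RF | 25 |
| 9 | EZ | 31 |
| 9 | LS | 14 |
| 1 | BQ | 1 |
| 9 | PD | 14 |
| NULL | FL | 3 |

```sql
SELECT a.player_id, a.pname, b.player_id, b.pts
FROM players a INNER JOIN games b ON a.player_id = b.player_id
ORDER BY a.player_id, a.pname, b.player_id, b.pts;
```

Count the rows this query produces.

5

INNER JOIN keeps only pairs where the ON condition holds.
Matching on a.player_id = b.player_id. A NULL in a compared column never satisfies the condition.
Matched pairs: 5.
Total: 5 rows.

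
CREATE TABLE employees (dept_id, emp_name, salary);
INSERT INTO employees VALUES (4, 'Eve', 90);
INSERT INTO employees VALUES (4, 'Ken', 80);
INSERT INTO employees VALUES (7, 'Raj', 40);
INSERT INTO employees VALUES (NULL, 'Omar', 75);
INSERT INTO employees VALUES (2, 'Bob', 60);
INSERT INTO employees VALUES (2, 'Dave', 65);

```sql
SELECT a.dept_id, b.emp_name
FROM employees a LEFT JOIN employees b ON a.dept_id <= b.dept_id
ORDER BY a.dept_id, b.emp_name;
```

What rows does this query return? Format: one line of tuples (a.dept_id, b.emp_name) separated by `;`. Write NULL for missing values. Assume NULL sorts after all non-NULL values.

(2, Bob); (2, Bob); (2, Dave); (2, Dave); (2, Eve); (2, Eve); (2, Ken); (2, Ken); (2, Raj); (2, Raj); (4, Eve); (4, Eve); (4, Ken); (4, Ken); (4, Raj); (4, Raj); (7, Raj); (NULL, NULL)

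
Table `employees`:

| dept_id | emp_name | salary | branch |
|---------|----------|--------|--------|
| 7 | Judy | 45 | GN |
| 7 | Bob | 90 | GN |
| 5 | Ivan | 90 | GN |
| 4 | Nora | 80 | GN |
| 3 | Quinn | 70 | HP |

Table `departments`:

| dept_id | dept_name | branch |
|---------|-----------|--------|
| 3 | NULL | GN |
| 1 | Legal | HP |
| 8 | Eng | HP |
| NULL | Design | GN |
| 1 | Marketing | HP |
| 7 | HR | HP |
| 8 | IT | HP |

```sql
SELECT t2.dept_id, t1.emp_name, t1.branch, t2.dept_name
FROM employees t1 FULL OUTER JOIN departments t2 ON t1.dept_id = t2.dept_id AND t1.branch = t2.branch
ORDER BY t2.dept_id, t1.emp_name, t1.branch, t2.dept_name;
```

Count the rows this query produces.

12

FULL OUTER JOIN keeps every row from both sides; unmatched rows get NULL for the other side's columns.
Matching on t1.dept_id = t2.dept_id AND t1.branch = t2.branch. A NULL in a compared column never satisfies the condition.
Matched pairs: 0; unmatched t1 rows kept: 5; unmatched t2 rows kept: 7.
Total: 0 matched + 12 padded = 12 rows.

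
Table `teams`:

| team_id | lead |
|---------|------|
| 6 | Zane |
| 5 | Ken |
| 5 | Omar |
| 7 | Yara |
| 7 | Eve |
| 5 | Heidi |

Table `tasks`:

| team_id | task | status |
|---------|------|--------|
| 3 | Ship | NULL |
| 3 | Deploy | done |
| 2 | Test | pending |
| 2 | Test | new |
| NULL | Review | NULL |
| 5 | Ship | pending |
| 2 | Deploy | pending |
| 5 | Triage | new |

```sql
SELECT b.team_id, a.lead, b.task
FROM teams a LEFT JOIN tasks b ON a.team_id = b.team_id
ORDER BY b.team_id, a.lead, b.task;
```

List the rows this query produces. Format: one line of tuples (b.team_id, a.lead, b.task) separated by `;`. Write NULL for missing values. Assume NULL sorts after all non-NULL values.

(5, Heidi, Ship); (5, Heidi, Triage); (5, Ken, Ship); (5, Ken, Triage); (5, Omar, Ship); (5, Omar, Triage); (NULL, Eve, NULL); (NULL, Yara, NULL); (NULL, Zane, NULL)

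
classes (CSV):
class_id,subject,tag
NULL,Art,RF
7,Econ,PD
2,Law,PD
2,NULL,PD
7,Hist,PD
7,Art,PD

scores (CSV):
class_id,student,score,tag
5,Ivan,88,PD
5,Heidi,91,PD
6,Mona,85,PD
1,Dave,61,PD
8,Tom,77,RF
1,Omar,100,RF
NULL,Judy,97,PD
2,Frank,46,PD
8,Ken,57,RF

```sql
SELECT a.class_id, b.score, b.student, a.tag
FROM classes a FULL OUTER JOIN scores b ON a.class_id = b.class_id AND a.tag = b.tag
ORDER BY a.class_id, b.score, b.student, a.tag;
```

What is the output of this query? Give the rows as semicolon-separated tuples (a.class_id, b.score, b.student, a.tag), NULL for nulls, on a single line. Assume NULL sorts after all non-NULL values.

(2, 46, Frank, PD); (2, 46, Frank, PD); (7, NULL, NULL, PD); (7, NULL, NULL, PD); (7, NULL, NULL, PD); (NULL, 57, Ken, NULL); (NULL, 61, Dave, NULL); (NULL, 77, Tom, NULL); (NULL, 85, Mona, NULL); (NULL, 88, Ivan, NULL); (NULL, 91, Heidi, NULL); (NULL, 97, Judy, NULL); (NULL, 100, Omar, NULL); (NULL, NULL, NULL, RF)

FULL OUTER JOIN keeps every row from both sides; unmatched rows get NULL for the other side's columns.
Matching on a.class_id = b.class_id AND a.tag = b.tag. A NULL in a compared column never satisfies the condition.
Matched pairs: 2; unmatched a rows kept: 4; unmatched b rows kept: 8.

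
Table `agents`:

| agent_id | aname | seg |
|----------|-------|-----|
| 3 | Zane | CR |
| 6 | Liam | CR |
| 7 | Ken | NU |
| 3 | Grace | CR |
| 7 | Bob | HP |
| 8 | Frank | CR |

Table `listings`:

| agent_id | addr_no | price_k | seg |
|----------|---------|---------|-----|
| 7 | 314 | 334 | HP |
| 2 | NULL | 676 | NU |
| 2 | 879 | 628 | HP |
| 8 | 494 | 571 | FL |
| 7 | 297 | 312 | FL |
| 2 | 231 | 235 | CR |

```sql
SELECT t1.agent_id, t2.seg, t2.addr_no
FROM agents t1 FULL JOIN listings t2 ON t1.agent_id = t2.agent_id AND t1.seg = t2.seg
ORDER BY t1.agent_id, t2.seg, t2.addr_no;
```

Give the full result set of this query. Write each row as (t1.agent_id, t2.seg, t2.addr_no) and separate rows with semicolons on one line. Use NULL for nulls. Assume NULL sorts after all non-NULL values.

FULL OUTER JOIN keeps every row from both sides; unmatched rows get NULL for the other side's columns.
Matching on t1.agent_id = t2.agent_id AND t1.seg = t2.seg.
- t1 (agent_id=3, seg=CR) has no partner → padded with NULL.
- t1 (agent_id=6, seg=CR) has no partner → padded with NULL.
- t1 (agent_id=7, seg=NU) has no partner → padded with NULL.
- t1 (agent_id=3, seg=CR) has no partner → padded with NULL.
- t1 (agent_id=7, seg=HP) pairs with 1 row(s) of t2.
- t1 (agent_id=8, seg=CR) has no partner → padded with NULL.
- plus 5 unmatched t2 row(s), each kept with NULL t1 columns.

(3, NULL, NULL); (3, NULL, NULL); (6, NULL, NULL); (7, HP, 314); (7, NULL, NULL); (8, NULL, NULL); (NULL, CR, 231); (NULL, FL, 297); (NULL, FL, 494); (NULL, HP, 879); (NULL, NU, NULL)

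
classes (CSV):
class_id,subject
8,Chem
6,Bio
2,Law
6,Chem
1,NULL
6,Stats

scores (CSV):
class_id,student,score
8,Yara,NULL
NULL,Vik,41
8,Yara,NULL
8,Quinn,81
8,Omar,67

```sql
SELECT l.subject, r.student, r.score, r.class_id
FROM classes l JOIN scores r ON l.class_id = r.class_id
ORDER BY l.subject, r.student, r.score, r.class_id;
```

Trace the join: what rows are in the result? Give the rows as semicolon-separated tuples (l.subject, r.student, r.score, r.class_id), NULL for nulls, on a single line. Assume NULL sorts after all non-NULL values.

INNER JOIN keeps only pairs where the ON condition holds.
Matching on l.class_id = r.class_id. A NULL in a compared column never satisfies the condition.
- l row (class_id=8): matches 4 r row(s) → 4 output row(s).
- l row (class_id=6): no match → dropped.
- l row (class_id=2): no match → dropped.
- l row (class_id=6): no match → dropped.
- l row (class_id=1): no match → dropped.
- l row (class_id=6): no match → dropped.
After projecting and ordering:
l.subject | r.student | r.score | r.class_id
Chem | Omar | 67 | 8
Chem | Quinn | 81 | 8
Chem | Yara | NULL | 8
Chem | Yara | NULL | 8

(Chem, Omar, 67, 8); (Chem, Quinn, 81, 8); (Chem, Yara, NULL, 8); (Chem, Yara, NULL, 8)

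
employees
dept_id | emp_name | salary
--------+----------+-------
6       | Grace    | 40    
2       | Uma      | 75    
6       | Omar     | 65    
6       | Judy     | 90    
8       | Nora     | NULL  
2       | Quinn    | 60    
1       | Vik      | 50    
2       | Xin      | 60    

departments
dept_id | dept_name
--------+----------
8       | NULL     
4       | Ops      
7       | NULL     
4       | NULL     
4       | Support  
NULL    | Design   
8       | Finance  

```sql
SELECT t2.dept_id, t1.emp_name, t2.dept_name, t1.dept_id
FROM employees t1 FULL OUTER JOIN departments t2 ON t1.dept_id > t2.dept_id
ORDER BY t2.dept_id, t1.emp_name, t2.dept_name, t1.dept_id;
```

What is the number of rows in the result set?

20

FULL OUTER JOIN keeps every row from both sides; unmatched rows get NULL for the other side's columns.
Matching on t1.dept_id > t2.dept_id. A NULL in a compared column never satisfies the condition.
Matched pairs: 13; unmatched t1 rows kept: 4; unmatched t2 rows kept: 3.
Total: 13 matched + 7 padded = 20 rows.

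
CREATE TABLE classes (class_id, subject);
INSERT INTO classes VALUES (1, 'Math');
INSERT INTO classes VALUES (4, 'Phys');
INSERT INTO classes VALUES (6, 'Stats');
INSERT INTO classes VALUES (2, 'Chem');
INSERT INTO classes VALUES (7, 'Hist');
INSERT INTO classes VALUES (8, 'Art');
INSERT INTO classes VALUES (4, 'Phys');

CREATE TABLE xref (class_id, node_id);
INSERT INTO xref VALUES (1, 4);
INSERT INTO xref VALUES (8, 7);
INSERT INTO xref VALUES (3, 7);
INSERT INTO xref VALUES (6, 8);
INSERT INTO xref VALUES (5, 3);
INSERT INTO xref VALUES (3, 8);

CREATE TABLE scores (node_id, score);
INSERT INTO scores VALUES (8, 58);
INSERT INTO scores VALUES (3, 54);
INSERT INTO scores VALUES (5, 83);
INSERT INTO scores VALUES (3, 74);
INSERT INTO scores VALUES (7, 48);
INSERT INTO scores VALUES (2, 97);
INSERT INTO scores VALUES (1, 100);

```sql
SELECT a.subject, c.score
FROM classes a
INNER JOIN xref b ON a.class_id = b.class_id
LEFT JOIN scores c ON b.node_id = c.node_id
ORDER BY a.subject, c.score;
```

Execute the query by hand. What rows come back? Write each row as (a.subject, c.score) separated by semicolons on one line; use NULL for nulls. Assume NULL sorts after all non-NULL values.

(Art, 48); (Math, NULL); (Stats, 58)

Evaluate left to right. First `classes a INNER JOIN xref b` on class_id: 3 row(s).
Then LEFT JOIN `scores c` on node_id: each of those 3 rows is kept; rows whose b.node_id has no match in c get NULL for c's columns.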